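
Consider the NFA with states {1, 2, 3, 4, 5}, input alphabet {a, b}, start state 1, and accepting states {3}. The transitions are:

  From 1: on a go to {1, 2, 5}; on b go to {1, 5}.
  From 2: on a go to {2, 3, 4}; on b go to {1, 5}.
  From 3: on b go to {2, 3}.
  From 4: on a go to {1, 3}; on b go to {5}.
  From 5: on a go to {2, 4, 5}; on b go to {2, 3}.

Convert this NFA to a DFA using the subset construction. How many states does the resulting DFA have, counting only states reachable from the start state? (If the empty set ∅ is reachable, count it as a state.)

Start state of the DFA: {1}.
{1} --a--> {1, 2, 5}  [new]
{1} --b--> {1, 5}  [new]
{1, 2, 5} --a--> {1, 2, 3, 4, 5}  [new]
{1, 2, 5} --b--> {1, 2, 3, 5}  [new]
{1, 5} --a--> {1, 2, 4, 5}  [new]
{1, 5} --b--> {1, 2, 3, 5}  [seen]
{1, 2, 3, 4, 5} --a--> {1, 2, 3, 4, 5}  [seen]
{1, 2, 3, 4, 5} --b--> {1, 2, 3, 5}  [seen]
{1, 2, 3, 5} --a--> {1, 2, 3, 4, 5}  [seen]
{1, 2, 3, 5} --b--> {1, 2, 3, 5}  [seen]
{1, 2, 4, 5} --a--> {1, 2, 3, 4, 5}  [seen]
{1, 2, 4, 5} --b--> {1, 2, 3, 5}  [seen]
Reachable DFA states: {1}, {1, 2, 5}, {1, 5}, {1, 2, 3, 4, 5}, {1, 2, 3, 5}, {1, 2, 4, 5}.

6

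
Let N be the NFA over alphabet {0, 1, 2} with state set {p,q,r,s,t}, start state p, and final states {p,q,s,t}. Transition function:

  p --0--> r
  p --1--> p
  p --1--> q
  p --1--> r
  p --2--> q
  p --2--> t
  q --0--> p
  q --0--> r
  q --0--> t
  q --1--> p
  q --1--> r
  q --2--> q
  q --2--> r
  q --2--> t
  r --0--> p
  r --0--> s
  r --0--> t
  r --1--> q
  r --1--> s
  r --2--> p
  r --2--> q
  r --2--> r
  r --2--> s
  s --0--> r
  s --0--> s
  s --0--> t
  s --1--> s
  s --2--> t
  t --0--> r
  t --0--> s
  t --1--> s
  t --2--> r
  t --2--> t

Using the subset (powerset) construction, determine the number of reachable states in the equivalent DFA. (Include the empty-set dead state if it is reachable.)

Start state of the DFA: {p}.
{p} --0--> {r}  [new]
{p} --1--> {p,q,r}  [new]
{p} --2--> {q,t}  [new]
{r} --0--> {p,s,t}  [new]
{r} --1--> {q,s}  [new]
{r} --2--> {p,q,r,s}  [new]
{p,q,r} --0--> {p,r,s,t}  [new]
{p,q,r} --1--> {p,q,r,s}  [seen]
{p,q,r} --2--> {p,q,r,s,t}  [new]
{q,t} --0--> {p,r,s,t}  [seen]
{q,t} --1--> {p,r,s}  [new]
{q,t} --2--> {q,r,t}  [new]
{p,s,t} --0--> {r,s,t}  [new]
{p,s,t} --1--> {p,q,r,s}  [seen]
{p,s,t} --2--> {q,r,t}  [seen]
{q,s} --0--> {p,r,s,t}  [seen]
{q,s} --1--> {p,r,s}  [seen]
{q,s} --2--> {q,r,t}  [seen]
{p,q,r,s} --0--> {p,r,s,t}  [seen]
{p,q,r,s} --1--> {p,q,r,s}  [seen]
{p,q,r,s} --2--> {p,q,r,s,t}  [seen]
{p,r,s,t} --0--> {p,r,s,t}  [seen]
{p,r,s,t} --1--> {p,q,r,s}  [seen]
{p,r,s,t} --2--> {p,q,r,s,t}  [seen]
{p,q,r,s,t} --0--> {p,r,s,t}  [seen]
{p,q,r,s,t} --1--> {p,q,r,s}  [seen]
{p,q,r,s,t} --2--> {p,q,r,s,t}  [seen]
{p,r,s} --0--> {p,r,s,t}  [seen]
{p,r,s} --1--> {p,q,r,s}  [seen]
{p,r,s} --2--> {p,q,r,s,t}  [seen]
{q,r,t} --0--> {p,r,s,t}  [seen]
{q,r,t} --1--> {p,q,r,s}  [seen]
{q,r,t} --2--> {p,q,r,s,t}  [seen]
{r,s,t} --0--> {p,r,s,t}  [seen]
{r,s,t} --1--> {q,s}  [seen]
{r,s,t} --2--> {p,q,r,s,t}  [seen]
Reachable DFA states: {p}, {r}, {p,q,r}, {q,t}, {p,s,t}, {q,s}, {p,q,r,s}, {p,r,s,t}, {p,q,r,s,t}, {p,r,s}, {q,r,t}, {r,s,t}.

12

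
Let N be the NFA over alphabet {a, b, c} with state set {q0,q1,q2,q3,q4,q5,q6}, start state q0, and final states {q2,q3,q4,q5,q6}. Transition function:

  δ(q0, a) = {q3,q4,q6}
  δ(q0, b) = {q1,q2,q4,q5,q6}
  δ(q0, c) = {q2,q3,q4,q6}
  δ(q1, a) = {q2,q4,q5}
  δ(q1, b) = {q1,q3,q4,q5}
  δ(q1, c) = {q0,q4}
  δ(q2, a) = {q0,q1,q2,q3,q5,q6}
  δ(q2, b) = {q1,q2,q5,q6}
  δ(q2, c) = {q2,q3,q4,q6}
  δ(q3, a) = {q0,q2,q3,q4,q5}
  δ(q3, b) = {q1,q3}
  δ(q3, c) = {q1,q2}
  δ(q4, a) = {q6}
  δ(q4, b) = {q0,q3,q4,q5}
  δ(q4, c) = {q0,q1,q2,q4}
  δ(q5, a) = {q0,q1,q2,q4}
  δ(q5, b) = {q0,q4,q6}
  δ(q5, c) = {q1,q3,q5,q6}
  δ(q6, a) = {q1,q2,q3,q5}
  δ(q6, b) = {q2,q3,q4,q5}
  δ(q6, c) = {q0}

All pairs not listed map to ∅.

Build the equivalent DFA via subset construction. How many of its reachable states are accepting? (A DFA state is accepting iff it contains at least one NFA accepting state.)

Start state of the DFA: {q0}.
{q0} --a--> {q3,q4,q6}  [new]
{q0} --b--> {q1,q2,q4,q5,q6}  [new]
{q0} --c--> {q2,q3,q4,q6}  [new]
{q3,q4,q6} --a--> {q0,q1,q2,q3,q4,q5,q6}  [new]
{q3,q4,q6} --b--> {q0,q1,q2,q3,q4,q5}  [new]
{q3,q4,q6} --c--> {q0,q1,q2,q4}  [new]
{q1,q2,q4,q5,q6} --a--> {q0,q1,q2,q3,q4,q5,q6}  [seen]
{q1,q2,q4,q5,q6} --b--> {q0,q1,q2,q3,q4,q5,q6}  [seen]
{q1,q2,q4,q5,q6} --c--> {q0,q1,q2,q3,q4,q5,q6}  [seen]
{q2,q3,q4,q6} --a--> {q0,q1,q2,q3,q4,q5,q6}  [seen]
{q2,q3,q4,q6} --b--> {q0,q1,q2,q3,q4,q5,q6}  [seen]
{q2,q3,q4,q6} --c--> {q0,q1,q2,q3,q4,q6}  [new]
{q0,q1,q2,q3,q4,q5,q6} --a--> {q0,q1,q2,q3,q4,q5,q6}  [seen]
{q0,q1,q2,q3,q4,q5,q6} --b--> {q0,q1,q2,q3,q4,q5,q6}  [seen]
{q0,q1,q2,q3,q4,q5,q6} --c--> {q0,q1,q2,q3,q4,q5,q6}  [seen]
{q0,q1,q2,q3,q4,q5} --a--> {q0,q1,q2,q3,q4,q5,q6}  [seen]
{q0,q1,q2,q3,q4,q5} --b--> {q0,q1,q2,q3,q4,q5,q6}  [seen]
{q0,q1,q2,q3,q4,q5} --c--> {q0,q1,q2,q3,q4,q5,q6}  [seen]
{q0,q1,q2,q4} --a--> {q0,q1,q2,q3,q4,q5,q6}  [seen]
{q0,q1,q2,q4} --b--> {q0,q1,q2,q3,q4,q5,q6}  [seen]
{q0,q1,q2,q4} --c--> {q0,q1,q2,q3,q4,q6}  [seen]
{q0,q1,q2,q3,q4,q6} --a--> {q0,q1,q2,q3,q4,q5,q6}  [seen]
{q0,q1,q2,q3,q4,q6} --b--> {q0,q1,q2,q3,q4,q5,q6}  [seen]
{q0,q1,q2,q3,q4,q6} --c--> {q0,q1,q2,q3,q4,q6}  [seen]
Reachable DFA states: {q0}, {q3,q4,q6}, {q1,q2,q4,q5,q6}, {q2,q3,q4,q6}, {q0,q1,q2,q3,q4,q5,q6}, {q0,q1,q2,q3,q4,q5}, {q0,q1,q2,q4}, {q0,q1,q2,q3,q4,q6}.
Accepting DFA states (contain an NFA accepting state): {q3,q4,q6}, {q1,q2,q4,q5,q6}, {q2,q3,q4,q6}, {q0,q1,q2,q3,q4,q5,q6}, {q0,q1,q2,q3,q4,q5}, {q0,q1,q2,q4}, {q0,q1,q2,q3,q4,q6}.

7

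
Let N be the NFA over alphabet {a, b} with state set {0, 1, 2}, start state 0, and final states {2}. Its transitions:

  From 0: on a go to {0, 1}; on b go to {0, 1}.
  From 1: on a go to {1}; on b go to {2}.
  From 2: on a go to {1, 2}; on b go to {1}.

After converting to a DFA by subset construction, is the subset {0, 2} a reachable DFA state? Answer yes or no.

Start state of the DFA: {0}.
{0} --a--> {0, 1}  [new]
{0} --b--> {0, 1}  [seen]
{0, 1} --a--> {0, 1}  [seen]
{0, 1} --b--> {0, 1, 2}  [new]
{0, 1, 2} --a--> {0, 1, 2}  [seen]
{0, 1, 2} --b--> {0, 1, 2}  [seen]
Reachable DFA states: {0}, {0, 1}, {0, 1, 2}.
{0, 2} is not among them.

no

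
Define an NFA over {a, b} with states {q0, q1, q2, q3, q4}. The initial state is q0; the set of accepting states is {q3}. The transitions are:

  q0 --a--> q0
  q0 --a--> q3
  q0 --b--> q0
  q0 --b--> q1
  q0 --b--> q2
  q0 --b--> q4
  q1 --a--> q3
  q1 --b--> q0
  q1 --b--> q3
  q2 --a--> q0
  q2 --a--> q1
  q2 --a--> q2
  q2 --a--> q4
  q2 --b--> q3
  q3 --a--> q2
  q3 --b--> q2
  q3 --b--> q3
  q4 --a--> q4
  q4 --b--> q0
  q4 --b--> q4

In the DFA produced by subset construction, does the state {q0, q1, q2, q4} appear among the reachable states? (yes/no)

yes

Start state of the DFA: {q0}.
{q0} --a--> {q0, q3}  [new]
{q0} --b--> {q0, q1, q2, q4}  [new]
{q0, q3} --a--> {q0, q2, q3}  [new]
{q0, q3} --b--> {q0, q1, q2, q3, q4}  [new]
{q0, q1, q2, q4} --a--> {q0, q1, q2, q3, q4}  [seen]
{q0, q1, q2, q4} --b--> {q0, q1, q2, q3, q4}  [seen]
{q0, q2, q3} --a--> {q0, q1, q2, q3, q4}  [seen]
{q0, q2, q3} --b--> {q0, q1, q2, q3, q4}  [seen]
{q0, q1, q2, q3, q4} --a--> {q0, q1, q2, q3, q4}  [seen]
{q0, q1, q2, q3, q4} --b--> {q0, q1, q2, q3, q4}  [seen]
Reachable DFA states: {q0}, {q0, q3}, {q0, q1, q2, q4}, {q0, q2, q3}, {q0, q1, q2, q3, q4}.
{q0, q1, q2, q4} is among them.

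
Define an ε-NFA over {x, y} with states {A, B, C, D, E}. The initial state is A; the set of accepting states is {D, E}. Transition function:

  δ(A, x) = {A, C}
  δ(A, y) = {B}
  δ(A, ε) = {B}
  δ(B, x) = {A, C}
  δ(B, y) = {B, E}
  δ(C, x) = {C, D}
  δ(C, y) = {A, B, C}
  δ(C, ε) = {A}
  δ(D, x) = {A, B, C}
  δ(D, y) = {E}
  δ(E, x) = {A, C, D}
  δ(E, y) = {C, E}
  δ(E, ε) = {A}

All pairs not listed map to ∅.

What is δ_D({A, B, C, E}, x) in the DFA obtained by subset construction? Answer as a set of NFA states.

{A, B, C, D}

δ(A,x) = {A, C}; δ(B,x) = {A, C}; δ(C,x) = {C, D}; δ(E,x) = {A, C, D}.
Union: {A, C, D}.
ε-closure gives {A, B, C, D}.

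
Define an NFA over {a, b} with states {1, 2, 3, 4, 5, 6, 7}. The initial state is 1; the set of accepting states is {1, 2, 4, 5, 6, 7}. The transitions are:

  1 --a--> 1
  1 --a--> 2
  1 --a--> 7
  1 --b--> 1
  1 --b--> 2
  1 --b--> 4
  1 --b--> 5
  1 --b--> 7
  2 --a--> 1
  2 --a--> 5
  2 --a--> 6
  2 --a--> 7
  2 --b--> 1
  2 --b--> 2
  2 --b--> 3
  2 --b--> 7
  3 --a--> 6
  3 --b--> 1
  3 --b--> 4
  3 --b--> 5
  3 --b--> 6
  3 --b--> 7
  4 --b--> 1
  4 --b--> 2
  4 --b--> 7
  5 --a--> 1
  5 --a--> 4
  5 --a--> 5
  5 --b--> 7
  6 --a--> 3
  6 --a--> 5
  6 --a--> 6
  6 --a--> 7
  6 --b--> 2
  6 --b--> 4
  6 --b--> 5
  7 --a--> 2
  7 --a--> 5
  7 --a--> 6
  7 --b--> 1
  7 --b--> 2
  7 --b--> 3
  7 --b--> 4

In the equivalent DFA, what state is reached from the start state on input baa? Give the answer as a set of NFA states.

Start: {1}.
δ(1,b) = {1, 2, 4, 5, 7}.
Union: {1, 2, 4, 5, 7}.
After b: {1, 2, 4, 5, 7}.
δ(1,a) = {1, 2, 7}; δ(2,a) = {1, 5, 6, 7}; δ(4,a) = ∅; δ(5,a) = {1, 4, 5}; δ(7,a) = {2, 5, 6}.
Union: {1, 2, 4, 5, 6, 7}.
After a: {1, 2, 4, 5, 6, 7}.
δ(1,a) = {1, 2, 7}; δ(2,a) = {1, 5, 6, 7}; δ(4,a) = ∅; δ(5,a) = {1, 4, 5}; δ(6,a) = {3, 5, 6, 7}; δ(7,a) = {2, 5, 6}.
Union: {1, 2, 3, 4, 5, 6, 7}.
After a: {1, 2, 3, 4, 5, 6, 7}.

{1, 2, 3, 4, 5, 6, 7}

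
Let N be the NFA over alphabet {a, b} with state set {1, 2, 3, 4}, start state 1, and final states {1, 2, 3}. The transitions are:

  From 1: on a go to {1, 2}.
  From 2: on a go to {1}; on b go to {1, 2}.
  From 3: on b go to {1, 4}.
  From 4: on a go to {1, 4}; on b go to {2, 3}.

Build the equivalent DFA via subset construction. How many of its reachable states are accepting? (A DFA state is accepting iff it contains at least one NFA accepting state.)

Start state of the DFA: {1}.
{1} --a--> {1, 2}  [new]
{1} --b--> ∅  [new]
{1, 2} --a--> {1, 2}  [seen]
{1, 2} --b--> {1, 2}  [seen]
∅ --a--> ∅  [seen]
∅ --b--> ∅  [seen]
Reachable DFA states: {1}, {1, 2}, ∅.
Accepting DFA states (contain an NFA accepting state): {1}, {1, 2}.

2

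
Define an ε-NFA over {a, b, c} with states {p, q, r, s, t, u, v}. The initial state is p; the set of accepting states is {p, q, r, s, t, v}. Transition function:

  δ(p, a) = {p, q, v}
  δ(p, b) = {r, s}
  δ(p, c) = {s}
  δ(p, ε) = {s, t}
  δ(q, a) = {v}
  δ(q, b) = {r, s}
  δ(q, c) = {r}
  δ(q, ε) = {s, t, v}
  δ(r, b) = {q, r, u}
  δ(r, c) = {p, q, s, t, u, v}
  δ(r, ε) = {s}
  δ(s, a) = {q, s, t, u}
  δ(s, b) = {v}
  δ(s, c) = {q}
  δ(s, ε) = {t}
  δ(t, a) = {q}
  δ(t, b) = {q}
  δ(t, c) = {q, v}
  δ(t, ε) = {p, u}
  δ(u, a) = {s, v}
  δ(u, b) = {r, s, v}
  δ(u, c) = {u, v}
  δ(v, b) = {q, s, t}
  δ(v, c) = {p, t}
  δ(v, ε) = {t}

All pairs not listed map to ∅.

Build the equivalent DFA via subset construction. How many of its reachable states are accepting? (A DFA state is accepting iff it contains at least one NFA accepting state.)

3

Start state of the DFA: {p, s, t, u} (ε-closure of the NFA start).
{p, s, t, u} --a--> {p, q, s, t, u, v}  [new]
{p, s, t, u} --b--> {p, q, r, s, t, u, v}  [new]
{p, s, t, u} --c--> {p, q, s, t, u, v}  [seen]
{p, q, s, t, u, v} --a--> {p, q, s, t, u, v}  [seen]
{p, q, s, t, u, v} --b--> {p, q, r, s, t, u, v}  [seen]
{p, q, s, t, u, v} --c--> {p, q, r, s, t, u, v}  [seen]
{p, q, r, s, t, u, v} --a--> {p, q, s, t, u, v}  [seen]
{p, q, r, s, t, u, v} --b--> {p, q, r, s, t, u, v}  [seen]
{p, q, r, s, t, u, v} --c--> {p, q, r, s, t, u, v}  [seen]
Reachable DFA states: {p, s, t, u}, {p, q, s, t, u, v}, {p, q, r, s, t, u, v}.
Accepting DFA states (contain an NFA accepting state): {p, s, t, u}, {p, q, s, t, u, v}, {p, q, r, s, t, u, v}.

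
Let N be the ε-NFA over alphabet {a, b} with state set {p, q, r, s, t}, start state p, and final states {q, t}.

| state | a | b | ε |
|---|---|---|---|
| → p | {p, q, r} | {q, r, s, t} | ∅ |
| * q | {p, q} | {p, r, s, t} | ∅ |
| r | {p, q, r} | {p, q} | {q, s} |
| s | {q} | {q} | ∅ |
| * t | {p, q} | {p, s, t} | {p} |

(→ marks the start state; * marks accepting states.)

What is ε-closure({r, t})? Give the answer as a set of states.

Begin with {r, t}.
r →ε {q, s}; add q, s.
t →ε {p}; add p.
ε-closure = {p, q, r, s, t}.

{p, q, r, s, t}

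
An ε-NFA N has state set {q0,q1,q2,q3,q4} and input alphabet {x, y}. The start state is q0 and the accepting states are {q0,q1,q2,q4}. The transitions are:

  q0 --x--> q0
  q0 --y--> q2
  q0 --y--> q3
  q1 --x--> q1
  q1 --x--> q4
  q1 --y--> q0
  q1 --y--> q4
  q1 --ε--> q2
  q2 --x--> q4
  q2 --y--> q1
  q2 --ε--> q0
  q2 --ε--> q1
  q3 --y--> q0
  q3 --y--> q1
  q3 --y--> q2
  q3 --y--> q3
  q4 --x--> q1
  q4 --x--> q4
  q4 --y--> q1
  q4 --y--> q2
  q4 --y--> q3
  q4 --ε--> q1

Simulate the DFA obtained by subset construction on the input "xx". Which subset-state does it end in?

{q0}

Start: {q0}.
δ(q0,x) = {q0}.
Union: {q0}.
After x: {q0}.
δ(q0,x) = {q0}.
Union: {q0}.
After x: {q0}.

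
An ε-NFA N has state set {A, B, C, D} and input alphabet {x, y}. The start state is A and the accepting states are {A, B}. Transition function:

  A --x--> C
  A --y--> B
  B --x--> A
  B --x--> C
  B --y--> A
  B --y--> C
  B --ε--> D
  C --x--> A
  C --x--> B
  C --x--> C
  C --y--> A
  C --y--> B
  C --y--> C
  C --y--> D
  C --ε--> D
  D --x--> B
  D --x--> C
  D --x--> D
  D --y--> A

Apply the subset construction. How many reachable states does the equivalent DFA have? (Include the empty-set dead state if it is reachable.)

Start state of the DFA: {A} (ε-closure of the NFA start).
{A} --x--> {C, D}  [new]
{A} --y--> {B, D}  [new]
{C, D} --x--> {A, B, C, D}  [new]
{C, D} --y--> {A, B, C, D}  [seen]
{B, D} --x--> {A, B, C, D}  [seen]
{B, D} --y--> {A, C, D}  [new]
{A, B, C, D} --x--> {A, B, C, D}  [seen]
{A, B, C, D} --y--> {A, B, C, D}  [seen]
{A, C, D} --x--> {A, B, C, D}  [seen]
{A, C, D} --y--> {A, B, C, D}  [seen]
Reachable DFA states: {A}, {C, D}, {B, D}, {A, B, C, D}, {A, C, D}.

5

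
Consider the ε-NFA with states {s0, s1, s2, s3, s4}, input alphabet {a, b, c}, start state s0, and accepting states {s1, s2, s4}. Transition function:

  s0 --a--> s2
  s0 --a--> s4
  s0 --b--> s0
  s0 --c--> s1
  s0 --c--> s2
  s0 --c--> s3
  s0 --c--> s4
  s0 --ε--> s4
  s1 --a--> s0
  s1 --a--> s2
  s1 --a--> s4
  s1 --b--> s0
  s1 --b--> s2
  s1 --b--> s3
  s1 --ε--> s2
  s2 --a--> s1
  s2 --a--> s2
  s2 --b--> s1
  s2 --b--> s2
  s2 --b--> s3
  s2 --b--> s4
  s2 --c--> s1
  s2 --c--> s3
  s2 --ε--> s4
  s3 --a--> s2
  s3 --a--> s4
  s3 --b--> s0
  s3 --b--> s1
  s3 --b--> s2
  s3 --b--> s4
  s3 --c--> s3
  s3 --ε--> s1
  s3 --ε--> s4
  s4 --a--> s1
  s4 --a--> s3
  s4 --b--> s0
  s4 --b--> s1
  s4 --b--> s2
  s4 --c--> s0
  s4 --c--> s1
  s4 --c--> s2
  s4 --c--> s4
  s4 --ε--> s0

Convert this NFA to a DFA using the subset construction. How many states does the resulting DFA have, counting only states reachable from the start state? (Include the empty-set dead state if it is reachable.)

Start state of the DFA: {s0, s4} (ε-closure of the NFA start).
{s0, s4} --a--> {s0, s1, s2, s3, s4}  [new]
{s0, s4} --b--> {s0, s1, s2, s4}  [new]
{s0, s4} --c--> {s0, s1, s2, s3, s4}  [seen]
{s0, s1, s2, s3, s4} --a--> {s0, s1, s2, s3, s4}  [seen]
{s0, s1, s2, s3, s4} --b--> {s0, s1, s2, s3, s4}  [seen]
{s0, s1, s2, s3, s4} --c--> {s0, s1, s2, s3, s4}  [seen]
{s0, s1, s2, s4} --a--> {s0, s1, s2, s3, s4}  [seen]
{s0, s1, s2, s4} --b--> {s0, s1, s2, s3, s4}  [seen]
{s0, s1, s2, s4} --c--> {s0, s1, s2, s3, s4}  [seen]
Reachable DFA states: {s0, s4}, {s0, s1, s2, s3, s4}, {s0, s1, s2, s4}.

3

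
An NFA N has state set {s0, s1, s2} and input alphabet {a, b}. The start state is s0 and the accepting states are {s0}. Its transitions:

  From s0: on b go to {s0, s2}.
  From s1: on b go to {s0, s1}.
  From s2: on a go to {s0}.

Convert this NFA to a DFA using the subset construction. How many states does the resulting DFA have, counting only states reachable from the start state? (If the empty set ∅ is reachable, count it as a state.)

3

Start state of the DFA: {s0}.
{s0} --a--> ∅  [new]
{s0} --b--> {s0, s2}  [new]
∅ --a--> ∅  [seen]
∅ --b--> ∅  [seen]
{s0, s2} --a--> {s0}  [seen]
{s0, s2} --b--> {s0, s2}  [seen]
Reachable DFA states: {s0}, ∅, {s0, s2}.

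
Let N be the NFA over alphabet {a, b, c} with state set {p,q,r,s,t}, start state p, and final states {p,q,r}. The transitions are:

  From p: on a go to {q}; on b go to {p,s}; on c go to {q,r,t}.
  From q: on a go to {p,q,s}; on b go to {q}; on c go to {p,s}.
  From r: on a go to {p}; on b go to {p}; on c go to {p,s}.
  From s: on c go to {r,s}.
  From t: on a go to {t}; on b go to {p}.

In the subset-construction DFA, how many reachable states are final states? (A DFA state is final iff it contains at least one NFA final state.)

Start state of the DFA: {p}.
{p} --a--> {q}  [new]
{p} --b--> {p,s}  [new]
{p} --c--> {q,r,t}  [new]
{q} --a--> {p,q,s}  [new]
{q} --b--> {q}  [seen]
{q} --c--> {p,s}  [seen]
{p,s} --a--> {q}  [seen]
{p,s} --b--> {p,s}  [seen]
{p,s} --c--> {q,r,s,t}  [new]
{q,r,t} --a--> {p,q,s,t}  [new]
{q,r,t} --b--> {p,q}  [new]
{q,r,t} --c--> {p,s}  [seen]
{p,q,s} --a--> {p,q,s}  [seen]
{p,q,s} --b--> {p,q,s}  [seen]
{p,q,s} --c--> {p,q,r,s,t}  [new]
{q,r,s,t} --a--> {p,q,s,t}  [seen]
{q,r,s,t} --b--> {p,q}  [seen]
{q,r,s,t} --c--> {p,r,s}  [new]
{p,q,s,t} --a--> {p,q,s,t}  [seen]
{p,q,s,t} --b--> {p,q,s}  [seen]
{p,q,s,t} --c--> {p,q,r,s,t}  [seen]
{p,q} --a--> {p,q,s}  [seen]
{p,q} --b--> {p,q,s}  [seen]
{p,q} --c--> {p,q,r,s,t}  [seen]
{p,q,r,s,t} --a--> {p,q,s,t}  [seen]
{p,q,r,s,t} --b--> {p,q,s}  [seen]
{p,q,r,s,t} --c--> {p,q,r,s,t}  [seen]
{p,r,s} --a--> {p,q}  [seen]
{p,r,s} --b--> {p,s}  [seen]
{p,r,s} --c--> {p,q,r,s,t}  [seen]
Reachable DFA states: {p}, {q}, {p,s}, {q,r,t}, {p,q,s}, {q,r,s,t}, {p,q,s,t}, {p,q}, {p,q,r,s,t}, {p,r,s}.
Accepting DFA states (contain an NFA accepting state): {p}, {q}, {p,s}, {q,r,t}, {p,q,s}, {q,r,s,t}, {p,q,s,t}, {p,q}, {p,q,r,s,t}, {p,r,s}.

10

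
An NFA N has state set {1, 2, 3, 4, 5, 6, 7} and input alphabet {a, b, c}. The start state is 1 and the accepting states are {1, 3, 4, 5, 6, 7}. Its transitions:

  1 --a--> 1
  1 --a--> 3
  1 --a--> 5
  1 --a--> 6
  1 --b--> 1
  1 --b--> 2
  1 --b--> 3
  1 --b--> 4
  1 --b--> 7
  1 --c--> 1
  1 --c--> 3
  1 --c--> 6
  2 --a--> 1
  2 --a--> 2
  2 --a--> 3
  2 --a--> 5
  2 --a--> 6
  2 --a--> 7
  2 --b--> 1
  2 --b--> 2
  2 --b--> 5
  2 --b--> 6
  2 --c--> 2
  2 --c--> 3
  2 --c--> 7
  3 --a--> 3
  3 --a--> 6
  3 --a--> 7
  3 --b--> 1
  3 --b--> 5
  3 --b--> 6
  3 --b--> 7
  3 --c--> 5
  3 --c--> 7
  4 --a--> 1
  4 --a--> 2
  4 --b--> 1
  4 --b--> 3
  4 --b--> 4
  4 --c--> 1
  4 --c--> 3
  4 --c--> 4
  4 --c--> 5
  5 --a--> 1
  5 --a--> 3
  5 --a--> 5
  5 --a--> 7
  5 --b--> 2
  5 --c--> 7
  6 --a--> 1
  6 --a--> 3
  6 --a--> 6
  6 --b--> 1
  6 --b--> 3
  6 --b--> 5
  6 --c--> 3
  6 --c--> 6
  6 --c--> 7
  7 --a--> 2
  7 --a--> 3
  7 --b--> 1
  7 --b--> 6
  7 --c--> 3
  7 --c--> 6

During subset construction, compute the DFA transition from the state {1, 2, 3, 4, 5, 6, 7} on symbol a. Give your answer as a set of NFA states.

δ(1,a) = {1, 3, 5, 6}; δ(2,a) = {1, 2, 3, 5, 6, 7}; δ(3,a) = {3, 6, 7}; δ(4,a) = {1, 2}; δ(5,a) = {1, 3, 5, 7}; δ(6,a) = {1, 3, 6}; δ(7,a) = {2, 3}.
Union: {1, 2, 3, 5, 6, 7}.

{1, 2, 3, 5, 6, 7}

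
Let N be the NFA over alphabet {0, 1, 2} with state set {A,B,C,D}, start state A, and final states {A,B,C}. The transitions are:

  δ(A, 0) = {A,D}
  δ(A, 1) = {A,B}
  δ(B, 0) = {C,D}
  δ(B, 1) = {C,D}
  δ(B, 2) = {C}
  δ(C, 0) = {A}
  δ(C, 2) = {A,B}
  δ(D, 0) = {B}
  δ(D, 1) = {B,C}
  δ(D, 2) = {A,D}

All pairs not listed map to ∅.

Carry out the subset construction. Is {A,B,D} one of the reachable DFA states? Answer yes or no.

yes

Start state of the DFA: {A}.
{A} --0--> {A,D}  [new]
{A} --1--> {A,B}  [new]
{A} --2--> ∅  [new]
{A,D} --0--> {A,B,D}  [new]
{A,D} --1--> {A,B,C}  [new]
{A,D} --2--> {A,D}  [seen]
{A,B} --0--> {A,C,D}  [new]
{A,B} --1--> {A,B,C,D}  [new]
{A,B} --2--> {C}  [new]
∅ --0--> ∅  [seen]
∅ --1--> ∅  [seen]
∅ --2--> ∅  [seen]
{A,B,D} --0--> {A,B,C,D}  [seen]
{A,B,D} --1--> {A,B,C,D}  [seen]
{A,B,D} --2--> {A,C,D}  [seen]
{A,B,C} --0--> {A,C,D}  [seen]
{A,B,C} --1--> {A,B,C,D}  [seen]
{A,B,C} --2--> {A,B,C}  [seen]
{A,C,D} --0--> {A,B,D}  [seen]
{A,C,D} --1--> {A,B,C}  [seen]
{A,C,D} --2--> {A,B,D}  [seen]
{A,B,C,D} --0--> {A,B,C,D}  [seen]
{A,B,C,D} --1--> {A,B,C,D}  [seen]
{A,B,C,D} --2--> {A,B,C,D}  [seen]
{C} --0--> {A}  [seen]
{C} --1--> ∅  [seen]
{C} --2--> {A,B}  [seen]
Reachable DFA states: {A}, {A,D}, {A,B}, ∅, {A,B,D}, {A,B,C}, {A,C,D}, {A,B,C,D}, {C}.
{A,B,D} is among them.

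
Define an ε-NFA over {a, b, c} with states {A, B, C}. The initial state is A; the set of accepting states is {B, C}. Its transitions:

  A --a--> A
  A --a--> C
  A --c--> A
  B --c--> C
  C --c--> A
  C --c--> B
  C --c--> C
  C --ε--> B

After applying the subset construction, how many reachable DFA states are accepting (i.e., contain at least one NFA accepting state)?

Start state of the DFA: {A} (ε-closure of the NFA start).
{A} --a--> {A, B, C}  [new]
{A} --b--> ∅  [new]
{A} --c--> {A}  [seen]
{A, B, C} --a--> {A, B, C}  [seen]
{A, B, C} --b--> ∅  [seen]
{A, B, C} --c--> {A, B, C}  [seen]
∅ --a--> ∅  [seen]
∅ --b--> ∅  [seen]
∅ --c--> ∅  [seen]
Reachable DFA states: {A}, {A, B, C}, ∅.
Accepting DFA states (contain an NFA accepting state): {A, B, C}.

1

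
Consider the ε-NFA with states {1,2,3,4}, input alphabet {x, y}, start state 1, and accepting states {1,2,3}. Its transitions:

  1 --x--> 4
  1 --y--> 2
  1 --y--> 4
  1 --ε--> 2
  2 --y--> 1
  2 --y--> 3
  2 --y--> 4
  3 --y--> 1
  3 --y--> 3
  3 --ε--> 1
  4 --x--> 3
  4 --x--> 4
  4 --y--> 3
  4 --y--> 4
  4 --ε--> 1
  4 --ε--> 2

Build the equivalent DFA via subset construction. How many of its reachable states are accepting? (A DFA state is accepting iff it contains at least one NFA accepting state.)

3

Start state of the DFA: {1,2} (ε-closure of the NFA start).
{1,2} --x--> {1,2,4}  [new]
{1,2} --y--> {1,2,3,4}  [new]
{1,2,4} --x--> {1,2,3,4}  [seen]
{1,2,4} --y--> {1,2,3,4}  [seen]
{1,2,3,4} --x--> {1,2,3,4}  [seen]
{1,2,3,4} --y--> {1,2,3,4}  [seen]
Reachable DFA states: {1,2}, {1,2,4}, {1,2,3,4}.
Accepting DFA states (contain an NFA accepting state): {1,2}, {1,2,4}, {1,2,3,4}.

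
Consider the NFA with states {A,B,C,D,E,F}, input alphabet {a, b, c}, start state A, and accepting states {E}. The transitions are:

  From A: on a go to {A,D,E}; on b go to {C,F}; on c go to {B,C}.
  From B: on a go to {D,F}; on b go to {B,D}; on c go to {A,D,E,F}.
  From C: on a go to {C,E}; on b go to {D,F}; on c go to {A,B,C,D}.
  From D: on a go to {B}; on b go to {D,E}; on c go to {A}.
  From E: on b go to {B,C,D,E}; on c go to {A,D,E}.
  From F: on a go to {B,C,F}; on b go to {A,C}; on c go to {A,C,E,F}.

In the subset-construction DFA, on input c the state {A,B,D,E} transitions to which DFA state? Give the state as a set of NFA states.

{A,B,C,D,E,F}

δ(A,c) = {B,C}; δ(B,c) = {A,D,E,F}; δ(D,c) = {A}; δ(E,c) = {A,D,E}.
Union: {A,B,C,D,E,F}.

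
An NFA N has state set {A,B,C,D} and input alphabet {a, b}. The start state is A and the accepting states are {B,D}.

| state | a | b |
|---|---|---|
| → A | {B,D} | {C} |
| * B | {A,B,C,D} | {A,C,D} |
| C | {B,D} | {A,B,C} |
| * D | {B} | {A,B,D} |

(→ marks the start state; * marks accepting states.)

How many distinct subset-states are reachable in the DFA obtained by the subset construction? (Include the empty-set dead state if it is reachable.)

Start state of the DFA: {A}.
{A} --a--> {B,D}  [new]
{A} --b--> {C}  [new]
{B,D} --a--> {A,B,C,D}  [new]
{B,D} --b--> {A,B,C,D}  [seen]
{C} --a--> {B,D}  [seen]
{C} --b--> {A,B,C}  [new]
{A,B,C,D} --a--> {A,B,C,D}  [seen]
{A,B,C,D} --b--> {A,B,C,D}  [seen]
{A,B,C} --a--> {A,B,C,D}  [seen]
{A,B,C} --b--> {A,B,C,D}  [seen]
Reachable DFA states: {A}, {B,D}, {C}, {A,B,C,D}, {A,B,C}.

5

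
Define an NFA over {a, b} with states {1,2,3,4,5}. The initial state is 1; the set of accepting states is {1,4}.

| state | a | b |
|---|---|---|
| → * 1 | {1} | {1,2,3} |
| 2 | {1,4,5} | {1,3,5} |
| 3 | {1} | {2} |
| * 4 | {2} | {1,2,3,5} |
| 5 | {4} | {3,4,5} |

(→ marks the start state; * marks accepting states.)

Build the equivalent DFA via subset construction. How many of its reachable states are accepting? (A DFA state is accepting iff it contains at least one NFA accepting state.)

7

Start state of the DFA: {1}.
{1} --a--> {1}  [seen]
{1} --b--> {1,2,3}  [new]
{1,2,3} --a--> {1,4,5}  [new]
{1,2,3} --b--> {1,2,3,5}  [new]
{1,4,5} --a--> {1,2,4}  [new]
{1,4,5} --b--> {1,2,3,4,5}  [new]
{1,2,3,5} --a--> {1,4,5}  [seen]
{1,2,3,5} --b--> {1,2,3,4,5}  [seen]
{1,2,4} --a--> {1,2,4,5}  [new]
{1,2,4} --b--> {1,2,3,5}  [seen]
{1,2,3,4,5} --a--> {1,2,4,5}  [seen]
{1,2,3,4,5} --b--> {1,2,3,4,5}  [seen]
{1,2,4,5} --a--> {1,2,4,5}  [seen]
{1,2,4,5} --b--> {1,2,3,4,5}  [seen]
Reachable DFA states: {1}, {1,2,3}, {1,4,5}, {1,2,3,5}, {1,2,4}, {1,2,3,4,5}, {1,2,4,5}.
Accepting DFA states (contain an NFA accepting state): {1}, {1,2,3}, {1,4,5}, {1,2,3,5}, {1,2,4}, {1,2,3,4,5}, {1,2,4,5}.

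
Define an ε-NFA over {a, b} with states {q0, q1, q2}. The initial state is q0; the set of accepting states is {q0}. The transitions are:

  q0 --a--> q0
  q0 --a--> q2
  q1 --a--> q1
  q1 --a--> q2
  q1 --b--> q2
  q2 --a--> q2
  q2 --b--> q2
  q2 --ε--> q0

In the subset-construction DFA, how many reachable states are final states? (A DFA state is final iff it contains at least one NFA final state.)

Start state of the DFA: {q0} (ε-closure of the NFA start).
{q0} --a--> {q0, q2}  [new]
{q0} --b--> ∅  [new]
{q0, q2} --a--> {q0, q2}  [seen]
{q0, q2} --b--> {q0, q2}  [seen]
∅ --a--> ∅  [seen]
∅ --b--> ∅  [seen]
Reachable DFA states: {q0}, {q0, q2}, ∅.
Accepting DFA states (contain an NFA accepting state): {q0}, {q0, q2}.

2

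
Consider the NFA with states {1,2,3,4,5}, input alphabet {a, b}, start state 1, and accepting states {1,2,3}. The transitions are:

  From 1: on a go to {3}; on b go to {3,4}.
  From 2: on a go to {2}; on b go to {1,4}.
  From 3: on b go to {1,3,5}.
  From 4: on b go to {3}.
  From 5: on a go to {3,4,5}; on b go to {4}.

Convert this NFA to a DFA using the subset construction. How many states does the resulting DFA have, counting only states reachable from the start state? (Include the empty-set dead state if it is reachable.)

7

Start state of the DFA: {1}.
{1} --a--> {3}  [new]
{1} --b--> {3,4}  [new]
{3} --a--> ∅  [new]
{3} --b--> {1,3,5}  [new]
{3,4} --a--> ∅  [seen]
{3,4} --b--> {1,3,5}  [seen]
∅ --a--> ∅  [seen]
∅ --b--> ∅  [seen]
{1,3,5} --a--> {3,4,5}  [new]
{1,3,5} --b--> {1,3,4,5}  [new]
{3,4,5} --a--> {3,4,5}  [seen]
{3,4,5} --b--> {1,3,4,5}  [seen]
{1,3,4,5} --a--> {3,4,5}  [seen]
{1,3,4,5} --b--> {1,3,4,5}  [seen]
Reachable DFA states: {1}, {3}, {3,4}, ∅, {1,3,5}, {3,4,5}, {1,3,4,5}.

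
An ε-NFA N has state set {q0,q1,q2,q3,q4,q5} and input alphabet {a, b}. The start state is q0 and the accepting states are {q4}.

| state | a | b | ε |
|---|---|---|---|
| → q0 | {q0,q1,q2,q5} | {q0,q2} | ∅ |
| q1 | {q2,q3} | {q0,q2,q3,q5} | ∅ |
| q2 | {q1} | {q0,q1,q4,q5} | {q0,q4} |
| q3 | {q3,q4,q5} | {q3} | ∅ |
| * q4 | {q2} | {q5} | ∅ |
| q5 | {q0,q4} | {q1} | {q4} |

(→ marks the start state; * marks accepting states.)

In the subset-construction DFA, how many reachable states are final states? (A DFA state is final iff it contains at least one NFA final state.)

Start state of the DFA: {q0} (ε-closure of the NFA start).
{q0} --a--> {q0,q1,q2,q4,q5}  [new]
{q0} --b--> {q0,q2,q4}  [new]
{q0,q1,q2,q4,q5} --a--> {q0,q1,q2,q3,q4,q5}  [new]
{q0,q1,q2,q4,q5} --b--> {q0,q1,q2,q3,q4,q5}  [seen]
{q0,q2,q4} --a--> {q0,q1,q2,q4,q5}  [seen]
{q0,q2,q4} --b--> {q0,q1,q2,q4,q5}  [seen]
{q0,q1,q2,q3,q4,q5} --a--> {q0,q1,q2,q3,q4,q5}  [seen]
{q0,q1,q2,q3,q4,q5} --b--> {q0,q1,q2,q3,q4,q5}  [seen]
Reachable DFA states: {q0}, {q0,q1,q2,q4,q5}, {q0,q2,q4}, {q0,q1,q2,q3,q4,q5}.
Accepting DFA states (contain an NFA accepting state): {q0,q1,q2,q4,q5}, {q0,q2,q4}, {q0,q1,q2,q3,q4,q5}.

3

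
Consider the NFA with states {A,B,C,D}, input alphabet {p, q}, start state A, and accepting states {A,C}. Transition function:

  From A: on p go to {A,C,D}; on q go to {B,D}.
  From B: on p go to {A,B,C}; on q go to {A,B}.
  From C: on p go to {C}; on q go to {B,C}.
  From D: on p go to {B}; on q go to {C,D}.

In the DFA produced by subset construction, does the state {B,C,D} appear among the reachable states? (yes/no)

Start state of the DFA: {A}.
{A} --p--> {A,C,D}  [new]
{A} --q--> {B,D}  [new]
{A,C,D} --p--> {A,B,C,D}  [new]
{A,C,D} --q--> {B,C,D}  [new]
{B,D} --p--> {A,B,C}  [new]
{B,D} --q--> {A,B,C,D}  [seen]
{A,B,C,D} --p--> {A,B,C,D}  [seen]
{A,B,C,D} --q--> {A,B,C,D}  [seen]
{B,C,D} --p--> {A,B,C}  [seen]
{B,C,D} --q--> {A,B,C,D}  [seen]
{A,B,C} --p--> {A,B,C,D}  [seen]
{A,B,C} --q--> {A,B,C,D}  [seen]
Reachable DFA states: {A}, {A,C,D}, {B,D}, {A,B,C,D}, {B,C,D}, {A,B,C}.
{B,C,D} is among them.

yes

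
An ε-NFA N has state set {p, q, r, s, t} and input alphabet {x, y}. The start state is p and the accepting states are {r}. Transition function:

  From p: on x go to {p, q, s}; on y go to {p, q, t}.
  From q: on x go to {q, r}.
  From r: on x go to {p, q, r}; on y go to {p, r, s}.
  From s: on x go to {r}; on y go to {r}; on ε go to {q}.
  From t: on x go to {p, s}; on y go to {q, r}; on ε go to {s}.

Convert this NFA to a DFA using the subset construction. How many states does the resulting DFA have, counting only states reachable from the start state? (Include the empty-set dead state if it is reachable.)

Start state of the DFA: {p} (ε-closure of the NFA start).
{p} --x--> {p, q, s}  [new]
{p} --y--> {p, q, s, t}  [new]
{p, q, s} --x--> {p, q, r, s}  [new]
{p, q, s} --y--> {p, q, r, s, t}  [new]
{p, q, s, t} --x--> {p, q, r, s}  [seen]
{p, q, s, t} --y--> {p, q, r, s, t}  [seen]
{p, q, r, s} --x--> {p, q, r, s}  [seen]
{p, q, r, s} --y--> {p, q, r, s, t}  [seen]
{p, q, r, s, t} --x--> {p, q, r, s}  [seen]
{p, q, r, s, t} --y--> {p, q, r, s, t}  [seen]
Reachable DFA states: {p}, {p, q, s}, {p, q, s, t}, {p, q, r, s}, {p, q, r, s, t}.

5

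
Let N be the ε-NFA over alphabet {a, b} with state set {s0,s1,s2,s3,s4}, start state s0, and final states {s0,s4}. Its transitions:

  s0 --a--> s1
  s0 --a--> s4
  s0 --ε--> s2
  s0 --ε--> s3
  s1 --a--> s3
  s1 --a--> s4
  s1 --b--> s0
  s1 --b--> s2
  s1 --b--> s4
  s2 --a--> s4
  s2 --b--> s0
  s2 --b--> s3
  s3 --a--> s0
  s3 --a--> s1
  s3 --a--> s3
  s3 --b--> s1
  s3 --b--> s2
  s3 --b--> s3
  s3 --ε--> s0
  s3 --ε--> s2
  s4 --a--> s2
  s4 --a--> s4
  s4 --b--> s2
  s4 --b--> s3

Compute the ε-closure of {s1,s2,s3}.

{s0,s1,s2,s3}

Begin with {s1,s2,s3}.
s3 →ε {s0,s2}; add s0.
ε-closure = {s0,s1,s2,s3}.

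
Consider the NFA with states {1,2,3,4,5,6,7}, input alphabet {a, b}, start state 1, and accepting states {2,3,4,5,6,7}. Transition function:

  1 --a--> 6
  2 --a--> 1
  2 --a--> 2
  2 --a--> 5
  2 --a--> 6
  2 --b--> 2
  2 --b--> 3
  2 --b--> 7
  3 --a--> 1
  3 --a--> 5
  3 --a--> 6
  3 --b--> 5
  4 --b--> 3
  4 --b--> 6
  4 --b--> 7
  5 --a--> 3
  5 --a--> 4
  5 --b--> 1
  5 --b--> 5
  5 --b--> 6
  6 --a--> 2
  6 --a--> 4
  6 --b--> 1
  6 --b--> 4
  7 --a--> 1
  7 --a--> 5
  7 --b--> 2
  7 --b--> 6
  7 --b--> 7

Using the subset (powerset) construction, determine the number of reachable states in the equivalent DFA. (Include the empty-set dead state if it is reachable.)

12

Start state of the DFA: {1}.
{1} --a--> {6}  [new]
{1} --b--> ∅  [new]
{6} --a--> {2,4}  [new]
{6} --b--> {1,4}  [new]
∅ --a--> ∅  [seen]
∅ --b--> ∅  [seen]
{2,4} --a--> {1,2,5,6}  [new]
{2,4} --b--> {2,3,6,7}  [new]
{1,4} --a--> {6}  [seen]
{1,4} --b--> {3,6,7}  [new]
{1,2,5,6} --a--> {1,2,3,4,5,6}  [new]
{1,2,5,6} --b--> {1,2,3,4,5,6,7}  [new]
{2,3,6,7} --a--> {1,2,4,5,6}  [new]
{2,3,6,7} --b--> {1,2,3,4,5,6,7}  [seen]
{3,6,7} --a--> {1,2,4,5,6}  [seen]
{3,6,7} --b--> {1,2,4,5,6,7}  [new]
{1,2,3,4,5,6} --a--> {1,2,3,4,5,6}  [seen]
{1,2,3,4,5,6} --b--> {1,2,3,4,5,6,7}  [seen]
{1,2,3,4,5,6,7} --a--> {1,2,3,4,5,6}  [seen]
{1,2,3,4,5,6,7} --b--> {1,2,3,4,5,6,7}  [seen]
{1,2,4,5,6} --a--> {1,2,3,4,5,6}  [seen]
{1,2,4,5,6} --b--> {1,2,3,4,5,6,7}  [seen]
{1,2,4,5,6,7} --a--> {1,2,3,4,5,6}  [seen]
{1,2,4,5,6,7} --b--> {1,2,3,4,5,6,7}  [seen]
Reachable DFA states: {1}, {6}, ∅, {2,4}, {1,4}, {1,2,5,6}, {2,3,6,7}, {3,6,7}, {1,2,3,4,5,6}, {1,2,3,4,5,6,7}, {1,2,4,5,6}, {1,2,4,5,6,7}.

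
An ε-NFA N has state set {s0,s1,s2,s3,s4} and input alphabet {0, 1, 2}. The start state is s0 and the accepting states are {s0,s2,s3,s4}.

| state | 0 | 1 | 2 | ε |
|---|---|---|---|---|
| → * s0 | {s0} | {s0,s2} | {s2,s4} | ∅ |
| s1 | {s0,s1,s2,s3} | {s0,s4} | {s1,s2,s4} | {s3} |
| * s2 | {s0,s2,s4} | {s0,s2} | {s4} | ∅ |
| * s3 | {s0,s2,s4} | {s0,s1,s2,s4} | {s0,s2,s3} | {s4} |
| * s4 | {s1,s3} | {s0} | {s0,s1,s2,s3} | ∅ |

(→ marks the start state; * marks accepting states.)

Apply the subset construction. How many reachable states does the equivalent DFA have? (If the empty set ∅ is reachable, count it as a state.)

5

Start state of the DFA: {s0} (ε-closure of the NFA start).
{s0} --0--> {s0}  [seen]
{s0} --1--> {s0,s2}  [new]
{s0} --2--> {s2,s4}  [new]
{s0,s2} --0--> {s0,s2,s4}  [new]
{s0,s2} --1--> {s0,s2}  [seen]
{s0,s2} --2--> {s2,s4}  [seen]
{s2,s4} --0--> {s0,s1,s2,s3,s4}  [new]
{s2,s4} --1--> {s0,s2}  [seen]
{s2,s4} --2--> {s0,s1,s2,s3,s4}  [seen]
{s0,s2,s4} --0--> {s0,s1,s2,s3,s4}  [seen]
{s0,s2,s4} --1--> {s0,s2}  [seen]
{s0,s2,s4} --2--> {s0,s1,s2,s3,s4}  [seen]
{s0,s1,s2,s3,s4} --0--> {s0,s1,s2,s3,s4}  [seen]
{s0,s1,s2,s3,s4} --1--> {s0,s1,s2,s3,s4}  [seen]
{s0,s1,s2,s3,s4} --2--> {s0,s1,s2,s3,s4}  [seen]
Reachable DFA states: {s0}, {s0,s2}, {s2,s4}, {s0,s2,s4}, {s0,s1,s2,s3,s4}.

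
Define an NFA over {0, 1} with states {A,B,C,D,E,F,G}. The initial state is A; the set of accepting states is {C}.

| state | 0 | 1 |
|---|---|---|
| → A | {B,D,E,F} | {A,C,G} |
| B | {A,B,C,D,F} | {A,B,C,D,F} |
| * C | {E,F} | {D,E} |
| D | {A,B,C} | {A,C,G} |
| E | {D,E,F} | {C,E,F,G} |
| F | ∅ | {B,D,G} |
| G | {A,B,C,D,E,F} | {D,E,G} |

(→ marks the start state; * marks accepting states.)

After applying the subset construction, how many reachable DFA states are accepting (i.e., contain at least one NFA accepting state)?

5

Start state of the DFA: {A}.
{A} --0--> {B,D,E,F}  [new]
{A} --1--> {A,C,G}  [new]
{B,D,E,F} --0--> {A,B,C,D,E,F}  [new]
{B,D,E,F} --1--> {A,B,C,D,E,F,G}  [new]
{A,C,G} --0--> {A,B,C,D,E,F}  [seen]
{A,C,G} --1--> {A,C,D,E,G}  [new]
{A,B,C,D,E,F} --0--> {A,B,C,D,E,F}  [seen]
{A,B,C,D,E,F} --1--> {A,B,C,D,E,F,G}  [seen]
{A,B,C,D,E,F,G} --0--> {A,B,C,D,E,F}  [seen]
{A,B,C,D,E,F,G} --1--> {A,B,C,D,E,F,G}  [seen]
{A,C,D,E,G} --0--> {A,B,C,D,E,F}  [seen]
{A,C,D,E,G} --1--> {A,C,D,E,F,G}  [new]
{A,C,D,E,F,G} --0--> {A,B,C,D,E,F}  [seen]
{A,C,D,E,F,G} --1--> {A,B,C,D,E,F,G}  [seen]
Reachable DFA states: {A}, {B,D,E,F}, {A,C,G}, {A,B,C,D,E,F}, {A,B,C,D,E,F,G}, {A,C,D,E,G}, {A,C,D,E,F,G}.
Accepting DFA states (contain an NFA accepting state): {A,C,G}, {A,B,C,D,E,F}, {A,B,C,D,E,F,G}, {A,C,D,E,G}, {A,C,D,E,F,G}.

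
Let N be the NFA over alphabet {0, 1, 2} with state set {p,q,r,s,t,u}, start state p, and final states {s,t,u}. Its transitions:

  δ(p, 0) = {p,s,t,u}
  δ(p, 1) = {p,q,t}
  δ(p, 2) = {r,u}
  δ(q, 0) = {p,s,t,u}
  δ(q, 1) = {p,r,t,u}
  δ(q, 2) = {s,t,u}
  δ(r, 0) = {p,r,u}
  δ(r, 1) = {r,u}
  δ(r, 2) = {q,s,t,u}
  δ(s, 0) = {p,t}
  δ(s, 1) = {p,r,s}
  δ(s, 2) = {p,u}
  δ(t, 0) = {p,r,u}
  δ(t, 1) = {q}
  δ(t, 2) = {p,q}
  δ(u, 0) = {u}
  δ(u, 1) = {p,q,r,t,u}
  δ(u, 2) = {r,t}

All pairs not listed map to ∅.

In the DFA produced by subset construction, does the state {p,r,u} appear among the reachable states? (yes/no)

Start state of the DFA: {p}.
{p} --0--> {p,s,t,u}  [new]
{p} --1--> {p,q,t}  [new]
{p} --2--> {r,u}  [new]
{p,s,t,u} --0--> {p,r,s,t,u}  [new]
{p,s,t,u} --1--> {p,q,r,s,t,u}  [new]
{p,s,t,u} --2--> {p,q,r,t,u}  [new]
{p,q,t} --0--> {p,r,s,t,u}  [seen]
{p,q,t} --1--> {p,q,r,t,u}  [seen]
{p,q,t} --2--> {p,q,r,s,t,u}  [seen]
{r,u} --0--> {p,r,u}  [new]
{r,u} --1--> {p,q,r,t,u}  [seen]
{r,u} --2--> {q,r,s,t,u}  [new]
{p,r,s,t,u} --0--> {p,r,s,t,u}  [seen]
{p,r,s,t,u} --1--> {p,q,r,s,t,u}  [seen]
{p,r,s,t,u} --2--> {p,q,r,s,t,u}  [seen]
{p,q,r,s,t,u} --0--> {p,r,s,t,u}  [seen]
{p,q,r,s,t,u} --1--> {p,q,r,s,t,u}  [seen]
{p,q,r,s,t,u} --2--> {p,q,r,s,t,u}  [seen]
{p,q,r,t,u} --0--> {p,r,s,t,u}  [seen]
{p,q,r,t,u} --1--> {p,q,r,t,u}  [seen]
{p,q,r,t,u} --2--> {p,q,r,s,t,u}  [seen]
{p,r,u} --0--> {p,r,s,t,u}  [seen]
{p,r,u} --1--> {p,q,r,t,u}  [seen]
{p,r,u} --2--> {q,r,s,t,u}  [seen]
{q,r,s,t,u} --0--> {p,r,s,t,u}  [seen]
{q,r,s,t,u} --1--> {p,q,r,s,t,u}  [seen]
{q,r,s,t,u} --2--> {p,q,r,s,t,u}  [seen]
Reachable DFA states: {p}, {p,s,t,u}, {p,q,t}, {r,u}, {p,r,s,t,u}, {p,q,r,s,t,u}, {p,q,r,t,u}, {p,r,u}, {q,r,s,t,u}.
{p,r,u} is among them.

yes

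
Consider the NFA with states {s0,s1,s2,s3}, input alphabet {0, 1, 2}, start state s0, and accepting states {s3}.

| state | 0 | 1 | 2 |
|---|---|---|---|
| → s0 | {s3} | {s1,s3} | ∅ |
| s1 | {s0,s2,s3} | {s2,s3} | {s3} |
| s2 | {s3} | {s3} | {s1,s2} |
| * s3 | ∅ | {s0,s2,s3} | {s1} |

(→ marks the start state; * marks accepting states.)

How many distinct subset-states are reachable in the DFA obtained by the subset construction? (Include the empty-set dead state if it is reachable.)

Start state of the DFA: {s0}.
{s0} --0--> {s3}  [new]
{s0} --1--> {s1,s3}  [new]
{s0} --2--> ∅  [new]
{s3} --0--> ∅  [seen]
{s3} --1--> {s0,s2,s3}  [new]
{s3} --2--> {s1}  [new]
{s1,s3} --0--> {s0,s2,s3}  [seen]
{s1,s3} --1--> {s0,s2,s3}  [seen]
{s1,s3} --2--> {s1,s3}  [seen]
∅ --0--> ∅  [seen]
∅ --1--> ∅  [seen]
∅ --2--> ∅  [seen]
{s0,s2,s3} --0--> {s3}  [seen]
{s0,s2,s3} --1--> {s0,s1,s2,s3}  [new]
{s0,s2,s3} --2--> {s1,s2}  [new]
{s1} --0--> {s0,s2,s3}  [seen]
{s1} --1--> {s2,s3}  [new]
{s1} --2--> {s3}  [seen]
{s0,s1,s2,s3} --0--> {s0,s2,s3}  [seen]
{s0,s1,s2,s3} --1--> {s0,s1,s2,s3}  [seen]
{s0,s1,s2,s3} --2--> {s1,s2,s3}  [new]
{s1,s2} --0--> {s0,s2,s3}  [seen]
{s1,s2} --1--> {s2,s3}  [seen]
{s1,s2} --2--> {s1,s2,s3}  [seen]
{s2,s3} --0--> {s3}  [seen]
{s2,s3} --1--> {s0,s2,s3}  [seen]
{s2,s3} --2--> {s1,s2}  [seen]
{s1,s2,s3} --0--> {s0,s2,s3}  [seen]
{s1,s2,s3} --1--> {s0,s2,s3}  [seen]
{s1,s2,s3} --2--> {s1,s2,s3}  [seen]
Reachable DFA states: {s0}, {s3}, {s1,s3}, ∅, {s0,s2,s3}, {s1}, {s0,s1,s2,s3}, {s1,s2}, {s2,s3}, {s1,s2,s3}.

10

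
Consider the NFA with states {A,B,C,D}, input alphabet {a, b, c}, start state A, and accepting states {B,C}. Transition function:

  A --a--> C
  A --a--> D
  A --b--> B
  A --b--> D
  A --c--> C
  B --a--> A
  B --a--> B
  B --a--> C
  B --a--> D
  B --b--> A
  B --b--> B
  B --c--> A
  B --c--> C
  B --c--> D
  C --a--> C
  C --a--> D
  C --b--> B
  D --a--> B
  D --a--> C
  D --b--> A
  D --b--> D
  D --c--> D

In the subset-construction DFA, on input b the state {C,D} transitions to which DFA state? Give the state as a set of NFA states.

δ(C,b) = {B}; δ(D,b) = {A,D}.
Union: {A,B,D}.

{A,B,D}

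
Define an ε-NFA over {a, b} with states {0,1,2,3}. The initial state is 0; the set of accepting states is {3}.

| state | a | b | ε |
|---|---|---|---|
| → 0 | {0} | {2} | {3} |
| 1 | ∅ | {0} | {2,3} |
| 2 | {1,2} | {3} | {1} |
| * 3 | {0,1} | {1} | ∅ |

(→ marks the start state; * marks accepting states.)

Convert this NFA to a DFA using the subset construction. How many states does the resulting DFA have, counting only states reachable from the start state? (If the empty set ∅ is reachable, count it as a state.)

Start state of the DFA: {0,3} (ε-closure of the NFA start).
{0,3} --a--> {0,1,2,3}  [new]
{0,3} --b--> {1,2,3}  [new]
{0,1,2,3} --a--> {0,1,2,3}  [seen]
{0,1,2,3} --b--> {0,1,2,3}  [seen]
{1,2,3} --a--> {0,1,2,3}  [seen]
{1,2,3} --b--> {0,1,2,3}  [seen]
Reachable DFA states: {0,3}, {0,1,2,3}, {1,2,3}.

3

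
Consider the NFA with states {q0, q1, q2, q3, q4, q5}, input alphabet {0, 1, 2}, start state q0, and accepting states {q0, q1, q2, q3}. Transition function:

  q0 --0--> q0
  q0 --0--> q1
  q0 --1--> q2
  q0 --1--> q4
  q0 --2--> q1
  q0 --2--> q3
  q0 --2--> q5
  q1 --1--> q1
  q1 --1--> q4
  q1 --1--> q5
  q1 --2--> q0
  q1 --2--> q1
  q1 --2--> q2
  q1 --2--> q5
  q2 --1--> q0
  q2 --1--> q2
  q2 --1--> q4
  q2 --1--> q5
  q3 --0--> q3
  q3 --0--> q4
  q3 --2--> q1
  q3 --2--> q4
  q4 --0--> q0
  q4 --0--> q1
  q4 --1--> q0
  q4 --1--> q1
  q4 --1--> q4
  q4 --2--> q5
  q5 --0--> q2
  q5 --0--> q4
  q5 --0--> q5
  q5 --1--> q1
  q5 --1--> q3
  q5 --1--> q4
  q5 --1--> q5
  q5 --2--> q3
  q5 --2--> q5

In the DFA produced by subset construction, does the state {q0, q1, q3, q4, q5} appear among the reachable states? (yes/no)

Start state of the DFA: {q0}.
{q0} --0--> {q0, q1}  [new]
{q0} --1--> {q2, q4}  [new]
{q0} --2--> {q1, q3, q5}  [new]
{q0, q1} --0--> {q0, q1}  [seen]
{q0, q1} --1--> {q1, q2, q4, q5}  [new]
{q0, q1} --2--> {q0, q1, q2, q3, q5}  [new]
{q2, q4} --0--> {q0, q1}  [seen]
{q2, q4} --1--> {q0, q1, q2, q4, q5}  [new]
{q2, q4} --2--> {q5}  [new]
{q1, q3, q5} --0--> {q2, q3, q4, q5}  [new]
{q1, q3, q5} --1--> {q1, q3, q4, q5}  [new]
{q1, q3, q5} --2--> {q0, q1, q2, q3, q4, q5}  [new]
{q1, q2, q4, q5} --0--> {q0, q1, q2, q4, q5}  [seen]
{q1, q2, q4, q5} --1--> {q0, q1, q2, q3, q4, q5}  [seen]
{q1, q2, q4, q5} --2--> {q0, q1, q2, q3, q5}  [seen]
{q0, q1, q2, q3, q5} --0--> {q0, q1, q2, q3, q4, q5}  [seen]
{q0, q1, q2, q3, q5} --1--> {q0, q1, q2, q3, q4, q5}  [seen]
{q0, q1, q2, q3, q5} --2--> {q0, q1, q2, q3, q4, q5}  [seen]
{q0, q1, q2, q4, q5} --0--> {q0, q1, q2, q4, q5}  [seen]
{q0, q1, q2, q4, q5} --1--> {q0, q1, q2, q3, q4, q5}  [seen]
{q0, q1, q2, q4, q5} --2--> {q0, q1, q2, q3, q5}  [seen]
{q5} --0--> {q2, q4, q5}  [new]
{q5} --1--> {q1, q3, q4, q5}  [seen]
{q5} --2--> {q3, q5}  [new]
{q2, q3, q4, q5} --0--> {q0, q1, q2, q3, q4, q5}  [seen]
{q2, q3, q4, q5} --1--> {q0, q1, q2, q3, q4, q5}  [seen]
{q2, q3, q4, q5} --2--> {q1, q3, q4, q5}  [seen]
{q1, q3, q4, q5} --0--> {q0, q1, q2, q3, q4, q5}  [seen]
{q1, q3, q4, q5} --1--> {q0, q1, q3, q4, q5}  [new]
{q1, q3, q4, q5} --2--> {q0, q1, q2, q3, q4, q5}  [seen]
{q0, q1, q2, q3, q4, q5} --0--> {q0, q1, q2, q3, q4, q5}  [seen]
{q0, q1, q2, q3, q4, q5} --1--> {q0, q1, q2, q3, q4, q5}  [seen]
{q0, q1, q2, q3, q4, q5} --2--> {q0, q1, q2, q3, q4, q5}  [seen]
{q2, q4, q5} --0--> {q0, q1, q2, q4, q5}  [seen]
{q2, q4, q5} --1--> {q0, q1, q2, q3, q4, q5}  [seen]
{q2, q4, q5} --2--> {q3, q5}  [seen]
{q3, q5} --0--> {q2, q3, q4, q5}  [seen]
{q3, q5} --1--> {q1, q3, q4, q5}  [seen]
{q3, q5} --2--> {q1, q3, q4, q5}  [seen]
{q0, q1, q3, q4, q5} --0--> {q0, q1, q2, q3, q4, q5}  [seen]
{q0, q1, q3, q4, q5} --1--> {q0, q1, q2, q3, q4, q5}  [seen]
{q0, q1, q3, q4, q5} --2--> {q0, q1, q2, q3, q4, q5}  [seen]
Reachable DFA states: {q0}, {q0, q1}, {q2, q4}, {q1, q3, q5}, {q1, q2, q4, q5}, {q0, q1, q2, q3, q5}, {q0, q1, q2, q4, q5}, {q5}, {q2, q3, q4, q5}, {q1, q3, q4, q5}, {q0, q1, q2, q3, q4, q5}, {q2, q4, q5}, {q3, q5}, {q0, q1, q3, q4, q5}.
{q0, q1, q3, q4, q5} is among them.

yes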